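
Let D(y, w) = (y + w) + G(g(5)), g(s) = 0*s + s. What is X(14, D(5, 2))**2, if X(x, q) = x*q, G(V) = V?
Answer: 28224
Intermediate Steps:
g(s) = s (g(s) = 0 + s = s)
D(y, w) = 5 + w + y (D(y, w) = (y + w) + 5 = (w + y) + 5 = 5 + w + y)
X(x, q) = q*x
X(14, D(5, 2))**2 = ((5 + 2 + 5)*14)**2 = (12*14)**2 = 168**2 = 28224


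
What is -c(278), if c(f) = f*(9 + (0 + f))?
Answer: -79786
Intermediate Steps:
c(f) = f*(9 + f)
-c(278) = -278*(9 + 278) = -278*287 = -1*79786 = -79786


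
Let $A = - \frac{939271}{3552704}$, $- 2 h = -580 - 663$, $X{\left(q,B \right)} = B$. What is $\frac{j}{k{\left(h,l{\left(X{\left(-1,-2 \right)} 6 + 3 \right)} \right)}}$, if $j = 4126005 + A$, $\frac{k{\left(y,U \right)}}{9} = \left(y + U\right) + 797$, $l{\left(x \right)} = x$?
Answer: $\frac{14658473528249}{45067826592} \approx 325.25$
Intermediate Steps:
$h = \frac{1243}{2}$ ($h = - \frac{-580 - 663}{2} = \left(- \frac{1}{2}\right) \left(-1243\right) = \frac{1243}{2} \approx 621.5$)
$k{\left(y,U \right)} = 7173 + 9 U + 9 y$ ($k{\left(y,U \right)} = 9 \left(\left(y + U\right) + 797\right) = 9 \left(\left(U + y\right) + 797\right) = 9 \left(797 + U + y\right) = 7173 + 9 U + 9 y$)
$A = - \frac{939271}{3552704}$ ($A = \left(-939271\right) \frac{1}{3552704} = - \frac{939271}{3552704} \approx -0.26438$)
$j = \frac{14658473528249}{3552704}$ ($j = 4126005 - \frac{939271}{3552704} = \frac{14658473528249}{3552704} \approx 4.126 \cdot 10^{6}$)
$\frac{j}{k{\left(h,l{\left(X{\left(-1,-2 \right)} 6 + 3 \right)} \right)}} = \frac{14658473528249}{3552704 \left(7173 + 9 \left(\left(-2\right) 6 + 3\right) + 9 \cdot \frac{1243}{2}\right)} = \frac{14658473528249}{3552704 \left(7173 + 9 \left(-12 + 3\right) + \frac{11187}{2}\right)} = \frac{14658473528249}{3552704 \left(7173 + 9 \left(-9\right) + \frac{11187}{2}\right)} = \frac{14658473528249}{3552704 \left(7173 - 81 + \frac{11187}{2}\right)} = \frac{14658473528249}{3552704 \cdot \frac{25371}{2}} = \frac{14658473528249}{3552704} \cdot \frac{2}{25371} = \frac{14658473528249}{45067826592}$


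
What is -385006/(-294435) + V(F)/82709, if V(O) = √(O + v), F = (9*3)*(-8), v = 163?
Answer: 385006/294435 + I*√53/82709 ≈ 1.3076 + 8.8021e-5*I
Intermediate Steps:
F = -216 (F = 27*(-8) = -216)
V(O) = √(163 + O) (V(O) = √(O + 163) = √(163 + O))
-385006/(-294435) + V(F)/82709 = -385006/(-294435) + √(163 - 216)/82709 = -385006*(-1/294435) + √(-53)*(1/82709) = 385006/294435 + (I*√53)*(1/82709) = 385006/294435 + I*√53/82709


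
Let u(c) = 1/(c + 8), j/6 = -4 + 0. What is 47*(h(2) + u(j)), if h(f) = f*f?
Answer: 2961/16 ≈ 185.06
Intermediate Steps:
j = -24 (j = 6*(-4 + 0) = 6*(-4) = -24)
h(f) = f**2
u(c) = 1/(8 + c)
47*(h(2) + u(j)) = 47*(2**2 + 1/(8 - 24)) = 47*(4 + 1/(-16)) = 47*(4 - 1/16) = 47*(63/16) = 2961/16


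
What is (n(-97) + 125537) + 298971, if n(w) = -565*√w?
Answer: 424508 - 565*I*√97 ≈ 4.2451e+5 - 5564.6*I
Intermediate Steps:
(n(-97) + 125537) + 298971 = (-565*I*√97 + 125537) + 298971 = (125537 - 565*I*√97) + 298971 = 424508 - 565*I*√97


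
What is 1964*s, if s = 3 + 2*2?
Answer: 13748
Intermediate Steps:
s = 7 (s = 3 + 4 = 7)
1964*s = 1964*7 = 13748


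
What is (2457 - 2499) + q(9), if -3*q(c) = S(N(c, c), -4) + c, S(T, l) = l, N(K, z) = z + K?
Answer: -131/3 ≈ -43.667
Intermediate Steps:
N(K, z) = K + z
q(c) = 4/3 - c/3 (q(c) = -(-4 + c)/3 = 4/3 - c/3)
(2457 - 2499) + q(9) = (2457 - 2499) + (4/3 - ⅓*9) = -42 + (4/3 - 3) = -42 - 5/3 = -131/3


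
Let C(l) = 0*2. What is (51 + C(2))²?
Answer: 2601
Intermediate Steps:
C(l) = 0
(51 + C(2))² = (51 + 0)² = 51² = 2601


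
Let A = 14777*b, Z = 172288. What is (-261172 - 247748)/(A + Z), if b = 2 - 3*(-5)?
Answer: -508920/423497 ≈ -1.2017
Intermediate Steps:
b = 17 (b = 2 + 15 = 17)
A = 251209 (A = 14777*17 = 251209)
(-261172 - 247748)/(A + Z) = (-261172 - 247748)/(251209 + 172288) = -508920/423497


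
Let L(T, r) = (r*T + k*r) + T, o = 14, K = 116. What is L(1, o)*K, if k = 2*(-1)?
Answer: -1508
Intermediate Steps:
k = -2
L(T, r) = T - 2*r + T*r (L(T, r) = (r*T - 2*r) + T = (T*r - 2*r) + T = (-2*r + T*r) + T = T - 2*r + T*r)
L(1, o)*K = (1 - 2*14 + 1*14)*116 = (1 - 28 + 14)*116 = -13*116 = -1508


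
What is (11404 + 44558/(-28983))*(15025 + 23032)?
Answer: 12576985033718/28983 ≈ 4.3394e+8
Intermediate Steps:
(11404 + 44558/(-28983))*(15025 + 23032) = (11404 + 44558*(-1/28983))*38057 = (11404 - 44558/28983)*38057 = (330477574/28983)*38057 = 12576985033718/28983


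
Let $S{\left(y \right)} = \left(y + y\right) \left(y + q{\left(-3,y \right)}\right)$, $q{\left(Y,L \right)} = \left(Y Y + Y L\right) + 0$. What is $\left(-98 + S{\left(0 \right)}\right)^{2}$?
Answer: $9604$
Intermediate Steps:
$q{\left(Y,L \right)} = Y^{2} + L Y$ ($q{\left(Y,L \right)} = \left(Y^{2} + L Y\right) + 0 = Y^{2} + L Y$)
$S{\left(y \right)} = 2 y \left(9 - 2 y\right)$ ($S{\left(y \right)} = \left(y + y\right) \left(y - 3 \left(y - 3\right)\right) = 2 y \left(y - 3 \left(-3 + y\right)\right) = 2 y \left(y - \left(-9 + 3 y\right)\right) = 2 y \left(9 - 2 y\right)$)
$\left(-98 + S{\left(0 \right)}\right)^{2} = \left(-98 + 2 \cdot 0 \left(9 - 0\right)\right)^{2} = \left(-98 + 2 \cdot 0 \left(9 + 0\right)\right)^{2} = \left(-98 + 2 \cdot 0 \cdot 9\right)^{2} = \left(-98 + 0\right)^{2} = \left(-98\right)^{2} = 9604$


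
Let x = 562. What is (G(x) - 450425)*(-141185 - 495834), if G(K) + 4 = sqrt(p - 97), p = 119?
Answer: 286931831151 - 637019*sqrt(22) ≈ 2.8693e+11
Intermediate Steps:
G(K) = -4 + sqrt(22) (G(K) = -4 + sqrt(119 - 97) = -4 + sqrt(22))
(G(x) - 450425)*(-141185 - 495834) = ((-4 + sqrt(22)) - 450425)*(-141185 - 495834) = (-450429 + sqrt(22))*(-637019) = 286931831151 - 637019*sqrt(22)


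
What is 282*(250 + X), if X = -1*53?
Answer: 55554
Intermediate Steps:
X = -53
282*(250 + X) = 282*(250 - 53) = 282*197 = 55554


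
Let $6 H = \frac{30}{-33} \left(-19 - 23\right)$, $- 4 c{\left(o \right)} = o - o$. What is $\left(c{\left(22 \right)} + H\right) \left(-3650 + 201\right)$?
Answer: $- \frac{241430}{11} \approx -21948.0$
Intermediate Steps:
$c{\left(o \right)} = 0$ ($c{\left(o \right)} = - \frac{o - o}{4} = \left(- \frac{1}{4}\right) 0 = 0$)
$H = \frac{70}{11}$ ($H = \frac{\frac{30}{-33} \left(-19 - 23\right)}{6} = \frac{30 \left(- \frac{1}{33}\right) \left(-42\right)}{6} = \frac{\left(- \frac{10}{11}\right) \left(-42\right)}{6} = \frac{1}{6} \cdot \frac{420}{11} = \frac{70}{11} \approx 6.3636$)
$\left(c{\left(22 \right)} + H\right) \left(-3650 + 201\right) = \left(0 + \frac{70}{11}\right) \left(-3650 + 201\right) = \frac{70}{11} \left(-3449\right) = - \frac{241430}{11}$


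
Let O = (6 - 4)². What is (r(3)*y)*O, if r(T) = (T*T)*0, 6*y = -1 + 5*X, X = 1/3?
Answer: 0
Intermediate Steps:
X = ⅓ ≈ 0.33333
O = 4 (O = 2² = 4)
y = ⅑ (y = (-1 + 5*(⅓))/6 = (-1 + 5/3)/6 = (⅙)*(⅔) = ⅑ ≈ 0.11111)
r(T) = 0 (r(T) = T²*0 = 0)
(r(3)*y)*O = (0*(⅑))*4 = 0*4 = 0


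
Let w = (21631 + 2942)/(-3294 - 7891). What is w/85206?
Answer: -8191/317676370 ≈ -2.5784e-5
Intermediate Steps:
w = -24573/11185 (w = 24573/(-11185) = 24573*(-1/11185) = -24573/11185 ≈ -2.1970)
w/85206 = -24573/11185/85206 = -24573/11185*1/85206 = -8191/317676370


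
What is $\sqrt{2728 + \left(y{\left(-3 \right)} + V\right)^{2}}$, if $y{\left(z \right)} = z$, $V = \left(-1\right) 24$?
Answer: $\sqrt{3457} \approx 58.796$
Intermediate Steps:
$V = -24$
$\sqrt{2728 + \left(y{\left(-3 \right)} + V\right)^{2}} = \sqrt{2728 + \left(-3 - 24\right)^{2}} = \sqrt{2728 + \left(-27\right)^{2}} = \sqrt{2728 + 729} = \sqrt{3457}$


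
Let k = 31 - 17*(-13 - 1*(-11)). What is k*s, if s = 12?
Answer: 780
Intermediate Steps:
k = 65 (k = 31 - 17*(-13 + 11) = 31 - 17*(-2) = 31 + 34 = 65)
k*s = 65*12 = 780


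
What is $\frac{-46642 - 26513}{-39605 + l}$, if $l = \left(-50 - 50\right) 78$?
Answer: $\frac{14631}{9481} \approx 1.5432$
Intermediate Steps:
$l = -7800$ ($l = \left(-100\right) 78 = -7800$)
$\frac{-46642 - 26513}{-39605 + l} = \frac{-46642 - 26513}{-39605 - 7800} = - \frac{73155}{-47405} = \left(-73155\right) \left(- \frac{1}{47405}\right) = \frac{14631}{9481}$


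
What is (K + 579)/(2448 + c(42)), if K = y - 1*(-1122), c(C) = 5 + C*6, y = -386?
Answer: 263/541 ≈ 0.48614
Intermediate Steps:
c(C) = 5 + 6*C
K = 736 (K = -386 - 1*(-1122) = -386 + 1122 = 736)
(K + 579)/(2448 + c(42)) = (736 + 579)/(2448 + (5 + 6*42)) = 1315/(2448 + (5 + 252)) = 1315/(2448 + 257) = 1315/2705 = 1315*(1/2705) = 263/541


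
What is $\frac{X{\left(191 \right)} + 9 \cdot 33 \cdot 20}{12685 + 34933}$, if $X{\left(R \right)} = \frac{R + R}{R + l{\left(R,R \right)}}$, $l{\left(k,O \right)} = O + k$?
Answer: $\frac{8911}{71427} \approx 0.12476$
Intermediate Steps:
$X{\left(R \right)} = \frac{2}{3}$ ($X{\left(R \right)} = \frac{R + R}{R + \left(R + R\right)} = \frac{2 R}{R + 2 R} = \frac{2 R}{3 R} = 2 R \frac{1}{3 R} = \frac{2}{3}$)
$\frac{X{\left(191 \right)} + 9 \cdot 33 \cdot 20}{12685 + 34933} = \frac{\frac{2}{3} + 9 \cdot 33 \cdot 20}{12685 + 34933} = \frac{\frac{2}{3} + 297 \cdot 20}{47618} = \left(\frac{2}{3} + 5940\right) \frac{1}{47618} = \frac{17822}{3} \cdot \frac{1}{47618} = \frac{8911}{71427}$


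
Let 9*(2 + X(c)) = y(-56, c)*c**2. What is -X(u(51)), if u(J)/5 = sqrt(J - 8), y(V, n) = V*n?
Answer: 2 + 301000*sqrt(43)/9 ≈ 2.1931e+5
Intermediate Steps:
u(J) = 5*sqrt(-8 + J) (u(J) = 5*sqrt(J - 8) = 5*sqrt(-8 + J))
X(c) = -2 - 56*c**3/9 (X(c) = -2 + ((-56*c)*c**2)/9 = -2 + (-56*c**3)/9 = -2 - 56*c**3/9)
-X(u(51)) = -(-2 - 56*125*(-8 + 51)**(3/2)/9) = -(-2 - 56*5375*sqrt(43)/9) = -(-2 - 301000*sqrt(43)/9) = 2 + 301000*sqrt(43)/9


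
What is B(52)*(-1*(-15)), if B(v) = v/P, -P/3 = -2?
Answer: 130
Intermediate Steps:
P = 6 (P = -3*(-2) = 6)
B(v) = v/6
B(52)*(-1*(-15)) = ((1/6)*52)*(-1*(-15)) = (26/3)*15 = 130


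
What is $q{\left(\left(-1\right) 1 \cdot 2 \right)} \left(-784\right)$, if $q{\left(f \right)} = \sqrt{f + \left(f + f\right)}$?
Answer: $- 784 i \sqrt{6} \approx - 1920.4 i$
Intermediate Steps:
$q{\left(f \right)} = \sqrt{3} \sqrt{f}$ ($q{\left(f \right)} = \sqrt{f + 2 f} = \sqrt{3 f} = \sqrt{3} \sqrt{f}$)
$q{\left(\left(-1\right) 1 \cdot 2 \right)} \left(-784\right) = \sqrt{3} \sqrt{\left(-1\right) 1 \cdot 2} \left(-784\right) = \sqrt{3} \sqrt{\left(-1\right) 2} \left(-784\right) = \sqrt{3} \sqrt{-2} \left(-784\right) = \sqrt{3} i \sqrt{2} \left(-784\right) = i \sqrt{6} \left(-784\right) = - 784 i \sqrt{6}$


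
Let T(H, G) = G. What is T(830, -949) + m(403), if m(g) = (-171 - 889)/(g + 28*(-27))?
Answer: -333937/353 ≈ -946.00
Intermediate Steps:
m(g) = -1060/(-756 + g) (m(g) = -1060/(g - 756) = -1060/(-756 + g))
T(830, -949) + m(403) = -949 - 1060/(-756 + 403) = -949 - 1060/(-353) = -949 - 1060*(-1/353) = -949 + 1060/353 = -333937/353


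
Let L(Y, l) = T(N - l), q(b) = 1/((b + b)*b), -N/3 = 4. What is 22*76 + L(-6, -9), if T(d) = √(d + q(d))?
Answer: 1672 + I*√106/6 ≈ 1672.0 + 1.7159*I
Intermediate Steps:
N = -12 (N = -3*4 = -12)
q(b) = 1/(2*b²) (q(b) = 1/(((2*b))*b) = (1/(2*b))/b = 1/(2*b²))
T(d) = √(d + 1/(2*d²))
L(Y, l) = √(-48 - 4*l + 2/(-12 - l)²)/2 (L(Y, l) = √(2/(-12 - l)² + 4*(-12 - l))/2 = √(2/(-12 - l)² + (-48 - 4*l))/2 = √(-48 - 4*l + 2/(-12 - l)²)/2)
22*76 + L(-6, -9) = 22*76 + √2*√((1 - 2*(12 - 9)³)/(12 - 9)²)/2 = 1672 + √2*√((1 - 2*3³)/3²)/2 = 1672 + √2*√((1 - 2*27)/9)/2 = 1672 + √2*√((1 - 54)/9)/2 = 1672 + √2*√((⅑)*(-53))/2 = 1672 + √2*√(-53/9)/2 = 1672 + √2*(I*√53/3)/2 = 1672 + I*√106/6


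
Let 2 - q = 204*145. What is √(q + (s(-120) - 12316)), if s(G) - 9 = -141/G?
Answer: I*√16753530/20 ≈ 204.66*I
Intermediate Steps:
q = -29578 (q = 2 - 204*145 = 2 - 1*29580 = 2 - 29580 = -29578)
s(G) = 9 - 141/G
√(q + (s(-120) - 12316)) = √(-29578 + ((9 - 141/(-120)) - 12316)) = √(-29578 + ((9 - 141*(-1/120)) - 12316)) = √(-29578 + ((9 + 47/40) - 12316)) = √(-29578 + (407/40 - 12316)) = √(-29578 - 492233/40) = √(-1675353/40) = I*√16753530/20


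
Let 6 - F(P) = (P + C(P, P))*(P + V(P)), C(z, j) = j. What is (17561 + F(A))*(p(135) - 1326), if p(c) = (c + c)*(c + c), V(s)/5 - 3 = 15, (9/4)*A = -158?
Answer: 39316051502/27 ≈ 1.4562e+9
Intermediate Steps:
A = -632/9 (A = (4/9)*(-158) = -632/9 ≈ -70.222)
V(s) = 90 (V(s) = 15 + 5*15 = 15 + 75 = 90)
F(P) = 6 - 2*P*(90 + P) (F(P) = 6 - (P + P)*(P + 90) = 6 - 2*P*(90 + P))
p(c) = 4*c**2 (p(c) = (2*c)*(2*c) = 4*c**2)
(17561 + F(A))*(p(135) - 1326) = (17561 + (6 - 180*(-632/9) - 2*(-632/9)**2))*(4*135**2 - 1326) = (17561 + (6 + 12640 - 2*399424/81))*(4*18225 - 1326) = (17561 + (6 + 12640 - 798848/81))*(72900 - 1326) = (17561 + 225478/81)*71574 = (1647919/81)*71574 = 39316051502/27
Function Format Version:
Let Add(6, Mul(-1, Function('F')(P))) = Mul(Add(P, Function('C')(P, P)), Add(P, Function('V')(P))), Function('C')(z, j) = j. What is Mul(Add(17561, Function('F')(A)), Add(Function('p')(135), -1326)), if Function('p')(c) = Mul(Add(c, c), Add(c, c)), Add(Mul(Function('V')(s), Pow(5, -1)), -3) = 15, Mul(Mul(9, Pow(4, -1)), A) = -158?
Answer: Rational(39316051502, 27) ≈ 1.4562e+9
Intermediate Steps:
A = Rational(-632, 9) (A = Mul(Rational(4, 9), -158) = Rational(-632, 9) ≈ -70.222)
Function('V')(s) = 90 (Function('V')(s) = Add(15, Mul(5, 15)) = Add(15, 75) = 90)
Function('F')(P) = Add(6, Mul(-2, P, Add(90, P))) (Function('F')(P) = Add(6, Mul(-1, Mul(Add(P, P), Add(P, 90)))) = Add(6, Mul(-1, Mul(Mul(2, P), Add(90, P)))) = Add(6, Mul(-1, Mul(2, P, Add(90, P)))) = Add(6, Mul(-2, P, Add(90, P))))
Function('p')(c) = Mul(4, Pow(c, 2)) (Function('p')(c) = Mul(Mul(2, c), Mul(2, c)) = Mul(4, Pow(c, 2)))
Mul(Add(17561, Function('F')(A)), Add(Function('p')(135), -1326)) = Mul(Add(17561, Add(6, Mul(-180, Rational(-632, 9)), Mul(-2, Pow(Rational(-632, 9), 2)))), Add(Mul(4, Pow(135, 2)), -1326)) = Mul(Add(17561, Add(6, 12640, Mul(-2, Rational(399424, 81)))), Add(Mul(4, 18225), -1326)) = Mul(Add(17561, Add(6, 12640, Rational(-798848, 81))), Add(72900, -1326)) = Mul(Add(17561, Rational(225478, 81)), 71574) = Mul(Rational(1647919, 81), 71574) = Rational(39316051502, 27)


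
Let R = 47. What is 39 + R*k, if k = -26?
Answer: -1183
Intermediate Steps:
39 + R*k = 39 + 47*(-26) = 39 - 1222 = -1183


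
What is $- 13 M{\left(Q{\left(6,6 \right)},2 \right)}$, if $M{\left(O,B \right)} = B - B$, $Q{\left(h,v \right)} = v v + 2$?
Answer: $0$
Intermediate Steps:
$Q{\left(h,v \right)} = 2 + v^{2}$ ($Q{\left(h,v \right)} = v^{2} + 2 = 2 + v^{2}$)
$M{\left(O,B \right)} = 0$
$- 13 M{\left(Q{\left(6,6 \right)},2 \right)} = \left(-13\right) 0 = 0$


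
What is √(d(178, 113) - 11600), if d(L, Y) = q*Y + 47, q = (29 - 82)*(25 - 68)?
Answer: √245974 ≈ 495.96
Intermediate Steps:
q = 2279 (q = -53*(-43) = 2279)
d(L, Y) = 47 + 2279*Y (d(L, Y) = 2279*Y + 47 = 47 + 2279*Y)
√(d(178, 113) - 11600) = √((47 + 2279*113) - 11600) = √((47 + 257527) - 11600) = √(257574 - 11600) = √245974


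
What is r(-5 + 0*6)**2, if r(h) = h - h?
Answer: 0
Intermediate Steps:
r(h) = 0
r(-5 + 0*6)**2 = 0**2 = 0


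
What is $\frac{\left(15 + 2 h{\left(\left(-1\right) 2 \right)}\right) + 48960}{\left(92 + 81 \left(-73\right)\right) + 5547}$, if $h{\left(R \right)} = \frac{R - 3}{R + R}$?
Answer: $- \frac{715}{4} \approx -178.75$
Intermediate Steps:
$h{\left(R \right)} = \frac{-3 + R}{2 R}$
$\frac{\left(15 + 2 h{\left(\left(-1\right) 2 \right)}\right) + 48960}{\left(92 + 81 \left(-73\right)\right) + 5547} = \frac{\left(15 + 2 \frac{-3 - 2}{2 \left(\left(-1\right) 2\right)}\right) + 48960}{\left(92 + 81 \left(-73\right)\right) + 5547} = \frac{\left(15 + 2 \frac{-3 - 2}{2 \left(-2\right)}\right) + 48960}{\left(92 - 5913\right) + 5547} = \frac{\left(15 + 2 \cdot \frac{1}{2} \left(- \frac{1}{2}\right) \left(-5\right)\right) + 48960}{-5821 + 5547} = \frac{\left(15 + 2 \cdot \frac{5}{4}\right) + 48960}{-274} = \left(\left(15 + \frac{5}{2}\right) + 48960\right) \left(- \frac{1}{274}\right) = \left(\frac{35}{2} + 48960\right) \left(- \frac{1}{274}\right) = \frac{97955}{2} \left(- \frac{1}{274}\right) = - \frac{715}{4}$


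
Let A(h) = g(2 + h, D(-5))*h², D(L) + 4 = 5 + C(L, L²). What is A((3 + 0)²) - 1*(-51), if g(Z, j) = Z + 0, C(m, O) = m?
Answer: 942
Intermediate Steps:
D(L) = 1 + L (D(L) = -4 + (5 + L) = 1 + L)
g(Z, j) = Z
A(h) = h²*(2 + h) (A(h) = (2 + h)*h² = h²*(2 + h))
A((3 + 0)²) - 1*(-51) = ((3 + 0)²)²*(2 + (3 + 0)²) - 1*(-51) = (3²)²*(2 + 3²) + 51 = 9²*(2 + 9) + 51 = 81*11 + 51 = 891 + 51 = 942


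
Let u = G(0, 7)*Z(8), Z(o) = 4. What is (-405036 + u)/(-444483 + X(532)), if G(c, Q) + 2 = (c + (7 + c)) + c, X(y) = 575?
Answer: 101254/110977 ≈ 0.91239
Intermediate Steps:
G(c, Q) = 5 + 3*c (G(c, Q) = -2 + ((c + (7 + c)) + c) = -2 + ((7 + 2*c) + c) = -2 + (7 + 3*c) = 5 + 3*c)
u = 20 (u = (5 + 3*0)*4 = (5 + 0)*4 = 5*4 = 20)
(-405036 + u)/(-444483 + X(532)) = (-405036 + 20)/(-444483 + 575) = -405016/(-443908) = -405016*(-1/443908) = 101254/110977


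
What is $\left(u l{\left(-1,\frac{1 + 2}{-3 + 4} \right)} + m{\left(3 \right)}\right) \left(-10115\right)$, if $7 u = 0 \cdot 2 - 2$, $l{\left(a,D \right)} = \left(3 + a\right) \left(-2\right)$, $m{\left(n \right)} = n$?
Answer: $-41905$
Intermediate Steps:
$l{\left(a,D \right)} = -6 - 2 a$
$u = - \frac{2}{7}$ ($u = \frac{0 \cdot 2 - 2}{7} = \frac{0 - 2}{7} = \frac{1}{7} \left(-2\right) = - \frac{2}{7} \approx -0.28571$)
$\left(u l{\left(-1,\frac{1 + 2}{-3 + 4} \right)} + m{\left(3 \right)}\right) \left(-10115\right) = \left(- \frac{2 \left(-6 - -2\right)}{7} + 3\right) \left(-10115\right) = \left(- \frac{2 \left(-6 + 2\right)}{7} + 3\right) \left(-10115\right) = \left(\left(- \frac{2}{7}\right) \left(-4\right) + 3\right) \left(-10115\right) = \left(\frac{8}{7} + 3\right) \left(-10115\right) = \frac{29}{7} \left(-10115\right) = -41905$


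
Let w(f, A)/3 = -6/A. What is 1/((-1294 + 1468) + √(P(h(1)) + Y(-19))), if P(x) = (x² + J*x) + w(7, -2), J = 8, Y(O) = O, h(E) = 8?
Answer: 87/15079 - √118/30158 ≈ 0.0054094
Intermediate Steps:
w(f, A) = -18/A (w(f, A) = 3*(-6/A) = -18/A)
P(x) = 9 + x² + 8*x (P(x) = (x² + 8*x) - 18/(-2) = (x² + 8*x) - 18*(-½) = (x² + 8*x) + 9 = 9 + x² + 8*x)
1/((-1294 + 1468) + √(P(h(1)) + Y(-19))) = 1/((-1294 + 1468) + √((9 + 8² + 8*8) - 19)) = 1/(174 + √((9 + 64 + 64) - 19)) = 1/(174 + √(137 - 19)) = 1/(174 + √118)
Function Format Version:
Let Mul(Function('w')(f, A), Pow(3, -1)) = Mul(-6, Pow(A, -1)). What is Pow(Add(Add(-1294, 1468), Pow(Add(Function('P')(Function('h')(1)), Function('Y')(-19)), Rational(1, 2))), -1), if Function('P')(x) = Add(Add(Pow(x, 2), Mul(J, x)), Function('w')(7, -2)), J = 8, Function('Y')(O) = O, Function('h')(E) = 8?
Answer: Add(Rational(87, 15079), Mul(Rational(-1, 30158), Pow(118, Rational(1, 2)))) ≈ 0.0054094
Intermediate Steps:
Function('w')(f, A) = Mul(-18, Pow(A, -1)) (Function('w')(f, A) = Mul(3, Mul(-6, Pow(A, -1))) = Mul(-18, Pow(A, -1)))
Function('P')(x) = Add(9, Pow(x, 2), Mul(8, x)) (Function('P')(x) = Add(Add(Pow(x, 2), Mul(8, x)), Mul(-18, Pow(-2, -1))) = Add(Add(Pow(x, 2), Mul(8, x)), Mul(-18, Rational(-1, 2))) = Add(Add(Pow(x, 2), Mul(8, x)), 9) = Add(9, Pow(x, 2), Mul(8, x)))
Pow(Add(Add(-1294, 1468), Pow(Add(Function('P')(Function('h')(1)), Function('Y')(-19)), Rational(1, 2))), -1) = Pow(Add(Add(-1294, 1468), Pow(Add(Add(9, Pow(8, 2), Mul(8, 8)), -19), Rational(1, 2))), -1) = Pow(Add(174, Pow(Add(Add(9, 64, 64), -19), Rational(1, 2))), -1) = Pow(Add(174, Pow(Add(137, -19), Rational(1, 2))), -1) = Pow(Add(174, Pow(118, Rational(1, 2))), -1)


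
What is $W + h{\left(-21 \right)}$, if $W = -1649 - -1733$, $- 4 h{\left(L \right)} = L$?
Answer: $\frac{357}{4} \approx 89.25$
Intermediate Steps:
$h{\left(L \right)} = - \frac{L}{4}$
$W = 84$ ($W = -1649 + 1733 = 84$)
$W + h{\left(-21 \right)} = 84 - - \frac{21}{4} = 84 + \frac{21}{4} = \frac{357}{4}$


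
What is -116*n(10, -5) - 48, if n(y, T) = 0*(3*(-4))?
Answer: -48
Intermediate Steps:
n(y, T) = 0 (n(y, T) = 0*(-12) = 0)
-116*n(10, -5) - 48 = -116*0 - 48 = 0 - 48 = -48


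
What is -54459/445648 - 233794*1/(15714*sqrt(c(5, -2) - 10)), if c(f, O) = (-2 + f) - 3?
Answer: -54459/445648 + 116897*I*sqrt(10)/78570 ≈ -0.1222 + 4.7049*I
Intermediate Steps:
c(f, O) = -5 + f
-54459/445648 - 233794*1/(15714*sqrt(c(5, -2) - 10)) = -54459/445648 - 233794*1/(15714*sqrt((-5 + 5) - 10)) = -54459*1/445648 - 233794*1/(15714*sqrt(0 - 10)) = -54459/445648 - 233794*(-I*sqrt(10)/157140) = -54459/445648 - (-116897)*I*sqrt(10)/78570 = -54459/445648 + 116897*I*sqrt(10)/78570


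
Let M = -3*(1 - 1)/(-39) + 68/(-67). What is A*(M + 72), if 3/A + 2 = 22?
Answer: 3567/335 ≈ 10.648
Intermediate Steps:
A = 3/20 (A = 3/(-2 + 22) = 3/20 ≈ 0.15000)
M = -68/67 (M = -3*0*(-1/39) + 68*(-1/67) = 0*(-1/39) - 68/67 = 0 - 68/67 = -68/67 ≈ -1.0149)
A*(M + 72) = 3*(-68/67 + 72)/20 = (3/20)*(4756/67) = 3567/335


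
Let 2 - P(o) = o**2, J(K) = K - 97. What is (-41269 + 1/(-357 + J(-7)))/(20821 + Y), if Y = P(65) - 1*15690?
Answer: -9512505/209294 ≈ -45.450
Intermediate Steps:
J(K) = -97 + K
P(o) = 2 - o**2
Y = -19913 (Y = (2 - 1*65**2) - 1*15690 = (2 - 1*4225) - 15690 = (2 - 4225) - 15690 = -4223 - 15690 = -19913)
(-41269 + 1/(-357 + J(-7)))/(20821 + Y) = (-41269 + 1/(-357 + (-97 - 7)))/(20821 - 19913) = (-41269 + 1/(-357 - 104))/908 = (-41269 + 1/(-461))*(1/908) = (-41269 - 1/461)*(1/908) = -19025010/461*1/908 = -9512505/209294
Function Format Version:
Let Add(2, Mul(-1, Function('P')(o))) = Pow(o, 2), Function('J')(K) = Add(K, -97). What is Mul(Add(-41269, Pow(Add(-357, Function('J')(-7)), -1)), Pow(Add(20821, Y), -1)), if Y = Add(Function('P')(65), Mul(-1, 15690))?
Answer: Rational(-9512505, 209294) ≈ -45.450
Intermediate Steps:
Function('J')(K) = Add(-97, K)
Function('P')(o) = Add(2, Mul(-1, Pow(o, 2)))
Y = -19913 (Y = Add(Add(2, Mul(-1, Pow(65, 2))), Mul(-1, 15690)) = Add(Add(2, Mul(-1, 4225)), -15690) = Add(Add(2, -4225), -15690) = Add(-4223, -15690) = -19913)
Mul(Add(-41269, Pow(Add(-357, Function('J')(-7)), -1)), Pow(Add(20821, Y), -1)) = Mul(Add(-41269, Pow(Add(-357, Add(-97, -7)), -1)), Pow(Add(20821, -19913), -1)) = Mul(Add(-41269, Pow(Add(-357, -104), -1)), Pow(908, -1)) = Mul(Add(-41269, Pow(-461, -1)), Rational(1, 908)) = Mul(Add(-41269, Rational(-1, 461)), Rational(1, 908)) = Mul(Rational(-19025010, 461), Rational(1, 908)) = Rational(-9512505, 209294)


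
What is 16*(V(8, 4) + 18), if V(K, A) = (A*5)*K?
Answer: 2848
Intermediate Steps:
V(K, A) = 5*A*K (V(K, A) = (5*A)*K = 5*A*K)
16*(V(8, 4) + 18) = 16*(5*4*8 + 18) = 16*(160 + 18) = 16*178 = 2848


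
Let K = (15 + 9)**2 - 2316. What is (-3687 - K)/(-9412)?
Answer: 1947/9412 ≈ 0.20686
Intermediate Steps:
K = -1740 (K = 24**2 - 2316 = 576 - 2316 = -1740)
(-3687 - K)/(-9412) = (-3687 - 1*(-1740))/(-9412) = (-3687 + 1740)*(-1/9412) = -1947*(-1/9412) = 1947/9412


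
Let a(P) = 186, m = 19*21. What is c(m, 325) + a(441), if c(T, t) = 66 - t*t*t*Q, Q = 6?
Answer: -205968498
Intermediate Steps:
m = 399
c(T, t) = 66 - 6*t**3 (c(T, t) = 66 - t*t*t*6 = 66 - t**2*6*t = 66 - 6*t**3)
c(m, 325) + a(441) = (66 - 6*325**3) + 186 = (66 - 6*34328125) + 186 = (66 - 205968750) + 186 = -205968684 + 186 = -205968498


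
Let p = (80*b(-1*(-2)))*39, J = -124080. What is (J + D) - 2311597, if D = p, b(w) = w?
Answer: -2429437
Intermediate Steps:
p = 6240 (p = (80*(-1*(-2)))*39 = (80*2)*39 = 160*39 = 6240)
D = 6240
(J + D) - 2311597 = (-124080 + 6240) - 2311597 = -117840 - 2311597 = -2429437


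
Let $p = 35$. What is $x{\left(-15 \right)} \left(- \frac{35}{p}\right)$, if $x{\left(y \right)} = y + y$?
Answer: $30$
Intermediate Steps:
$x{\left(y \right)} = 2 y$
$x{\left(-15 \right)} \left(- \frac{35}{p}\right) = 2 \left(-15\right) \left(- \frac{35}{35}\right) = - 30 \left(\left(-35\right) \frac{1}{35}\right) = \left(-30\right) \left(-1\right) = 30$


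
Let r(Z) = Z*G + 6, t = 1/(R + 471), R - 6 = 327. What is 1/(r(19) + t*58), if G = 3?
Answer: 402/25355 ≈ 0.015855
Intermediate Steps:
R = 333 (R = 6 + 327 = 333)
t = 1/804 (t = 1/(333 + 471) = 1/804 ≈ 0.0012438)
r(Z) = 6 + 3*Z (r(Z) = Z*3 + 6 = 3*Z + 6 = 6 + 3*Z)
1/(r(19) + t*58) = 1/((6 + 3*19) + (1/804)*58) = 1/((6 + 57) + 29/402) = 1/(63 + 29/402) = 1/(25355/402) = 402/25355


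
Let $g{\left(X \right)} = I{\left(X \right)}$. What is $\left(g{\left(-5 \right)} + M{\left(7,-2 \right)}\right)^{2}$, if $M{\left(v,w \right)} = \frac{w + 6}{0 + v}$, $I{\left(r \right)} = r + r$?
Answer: $\frac{4356}{49} \approx 88.898$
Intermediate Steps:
$I{\left(r \right)} = 2 r$
$M{\left(v,w \right)} = \frac{6 + w}{v}$
$g{\left(X \right)} = 2 X$
$\left(g{\left(-5 \right)} + M{\left(7,-2 \right)}\right)^{2} = \left(2 \left(-5\right) + \frac{6 - 2}{7}\right)^{2} = \left(-10 + \frac{1}{7} \cdot 4\right)^{2} = \left(-10 + \frac{4}{7}\right)^{2} = \left(- \frac{66}{7}\right)^{2} = \frac{4356}{49}$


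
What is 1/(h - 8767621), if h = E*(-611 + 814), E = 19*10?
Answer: -1/8729051 ≈ -1.1456e-7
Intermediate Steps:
E = 190
h = 38570 (h = 190*(-611 + 814) = 190*203 = 38570)
1/(h - 8767621) = 1/(38570 - 8767621) = 1/(-8729051) = -1/8729051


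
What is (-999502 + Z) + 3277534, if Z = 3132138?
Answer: 5410170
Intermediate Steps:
(-999502 + Z) + 3277534 = (-999502 + 3132138) + 3277534 = 2132636 + 3277534 = 5410170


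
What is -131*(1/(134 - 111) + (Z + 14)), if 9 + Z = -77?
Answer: 216805/23 ≈ 9426.3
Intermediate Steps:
Z = -86 (Z = -9 - 77 = -86)
-131*(1/(134 - 111) + (Z + 14)) = -131*(1/(134 - 111) + (-86 + 14)) = -131*(1/23 - 72) = -131*(-1655/23) = 216805/23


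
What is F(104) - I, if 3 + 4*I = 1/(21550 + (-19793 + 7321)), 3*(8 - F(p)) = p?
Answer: -941087/36312 ≈ -25.917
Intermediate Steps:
F(p) = 8 - p/3
I = -27233/36312 (I = -3/4 + 1/(4*(21550 + (-19793 + 7321))) = -3/4 + 1/(4*(21550 - 12472)) = -3/4 + (1/4)/9078 = -3/4 + (1/4)*(1/9078) = -3/4 + 1/36312 = -27233/36312 ≈ -0.74997)
F(104) - I = (8 - 1/3*104) - 1*(-27233/36312) = (8 - 104/3) + 27233/36312 = -80/3 + 27233/36312 = -941087/36312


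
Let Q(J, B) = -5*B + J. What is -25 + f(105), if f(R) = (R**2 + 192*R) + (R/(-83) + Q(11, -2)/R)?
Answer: 12930958/415 ≈ 31159.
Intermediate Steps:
Q(J, B) = J - 5*B
f(R) = R**2 + 21/R + 15935*R/83 (f(R) = (R**2 + 192*R) + (R/(-83) + (11 - 5*(-2))/R) = (R**2 + 192*R) + (R*(-1/83) + (11 + 10)/R) = (R**2 + 192*R) + (-R/83 + 21/R) = (R**2 + 192*R) + (21/R - R/83) = R**2 + 21/R + 15935*R/83)
-25 + f(105) = -25 + (105**2 + 21/105 + (15935/83)*105) = -25 + (11025 + 21*(1/105) + 1673175/83) = -25 + (11025 + 1/5 + 1673175/83) = -25 + 12941333/415 = 12930958/415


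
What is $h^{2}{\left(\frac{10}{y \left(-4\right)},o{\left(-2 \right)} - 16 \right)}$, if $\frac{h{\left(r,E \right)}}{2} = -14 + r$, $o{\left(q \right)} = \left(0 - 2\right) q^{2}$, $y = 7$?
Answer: $\frac{40401}{49} \approx 824.51$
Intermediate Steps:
$o{\left(q \right)} = - 2 q^{2}$
$h{\left(r,E \right)} = -28 + 2 r$ ($h{\left(r,E \right)} = 2 \left(-14 + r\right) = -28 + 2 r$)
$h^{2}{\left(\frac{10}{y \left(-4\right)},o{\left(-2 \right)} - 16 \right)} = \left(-28 + 2 \frac{10}{7 \left(-4\right)}\right)^{2} = \left(-28 + 2 \frac{10}{-28}\right)^{2} = \left(-28 + 2 \cdot 10 \left(- \frac{1}{28}\right)\right)^{2} = \left(-28 + 2 \left(- \frac{5}{14}\right)\right)^{2} = \left(-28 - \frac{5}{7}\right)^{2} = \left(- \frac{201}{7}\right)^{2} = \frac{40401}{49}$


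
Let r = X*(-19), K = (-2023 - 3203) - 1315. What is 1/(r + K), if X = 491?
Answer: -1/15870 ≈ -6.3012e-5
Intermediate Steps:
K = -6541 (K = -5226 - 1315 = -6541)
r = -9329 (r = 491*(-19) = -9329)
1/(r + K) = 1/(-9329 - 6541) = 1/(-15870) = -1/15870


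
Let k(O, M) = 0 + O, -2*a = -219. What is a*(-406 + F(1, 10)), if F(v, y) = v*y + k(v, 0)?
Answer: -86505/2 ≈ -43253.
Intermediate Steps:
a = 219/2 (a = -½*(-219) = 219/2 ≈ 109.50)
k(O, M) = O
F(v, y) = v + v*y (F(v, y) = v*y + v = v + v*y)
a*(-406 + F(1, 10)) = 219*(-406 + 1*(1 + 10))/2 = 219*(-406 + 1*11)/2 = 219*(-406 + 11)/2 = (219/2)*(-395) = -86505/2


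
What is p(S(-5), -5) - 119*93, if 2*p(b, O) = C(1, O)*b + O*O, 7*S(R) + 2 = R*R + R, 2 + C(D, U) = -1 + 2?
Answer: -154781/14 ≈ -11056.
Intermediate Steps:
C(D, U) = -1 (C(D, U) = -2 + (-1 + 2) = -2 + 1 = -1)
S(R) = -2/7 + R/7 + R**2/7 (S(R) = -2/7 + (R*R + R)/7 = -2/7 + (R**2 + R)/7 = -2/7 + (R + R**2)/7 = -2/7 + (R/7 + R**2/7) = -2/7 + R/7 + R**2/7)
p(b, O) = O**2/2 - b/2 (p(b, O) = (-b + O*O)/2 = (-b + O**2)/2 = (O**2 - b)/2 = O**2/2 - b/2)
p(S(-5), -5) - 119*93 = ((1/2)*(-5)**2 - (-2/7 + (1/7)*(-5) + (1/7)*(-5)**2)/2) - 119*93 = ((1/2)*25 - (-2/7 - 5/7 + (1/7)*25)/2) - 11067 = (25/2 - (-2/7 - 5/7 + 25/7)/2) - 11067 = (25/2 - 1/2*18/7) - 11067 = (25/2 - 9/7) - 11067 = 157/14 - 11067 = -154781/14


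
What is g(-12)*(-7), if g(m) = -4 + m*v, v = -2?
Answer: -140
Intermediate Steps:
g(m) = -4 - 2*m (g(m) = -4 + m*(-2) = -4 - 2*m)
g(-12)*(-7) = (-4 - 2*(-12))*(-7) = (-4 + 24)*(-7) = 20*(-7) = -140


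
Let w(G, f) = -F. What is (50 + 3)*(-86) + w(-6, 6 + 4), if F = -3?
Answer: -4555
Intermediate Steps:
w(G, f) = 3 (w(G, f) = -1*(-3) = 3)
(50 + 3)*(-86) + w(-6, 6 + 4) = (50 + 3)*(-86) + 3 = 53*(-86) + 3 = -4558 + 3 = -4555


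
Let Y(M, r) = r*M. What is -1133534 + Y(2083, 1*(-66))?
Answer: -1271012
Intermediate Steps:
Y(M, r) = M*r
-1133534 + Y(2083, 1*(-66)) = -1133534 + 2083*(1*(-66)) = -1133534 + 2083*(-66) = -1133534 - 137478 = -1271012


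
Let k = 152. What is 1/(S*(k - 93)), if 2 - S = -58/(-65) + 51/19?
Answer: -1235/114873 ≈ -0.010751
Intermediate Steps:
S = -1947/1235 (S = 2 - (-58/(-65) + 51/19) = 2 - (-58*(-1/65) + 51*(1/19)) = 2 - (58/65 + 51/19) = 2 - 1*4417/1235 = 2 - 4417/1235 = -1947/1235 ≈ -1.5765)
1/(S*(k - 93)) = 1/(-1947*(152 - 93)/1235) = 1/(-1947/1235*59) = 1/(-114873/1235) = -1235/114873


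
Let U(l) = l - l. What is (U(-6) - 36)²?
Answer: 1296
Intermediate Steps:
U(l) = 0
(U(-6) - 36)² = (0 - 36)² = (-36)² = 1296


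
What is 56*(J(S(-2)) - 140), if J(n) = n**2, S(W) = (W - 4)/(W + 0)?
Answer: -7336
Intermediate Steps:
S(W) = (-4 + W)/W
56*(J(S(-2)) - 140) = 56*(((-4 - 2)/(-2))**2 - 140) = 56*((-1/2*(-6))**2 - 140) = 56*(3**2 - 140) = 56*(9 - 140) = 56*(-131) = -7336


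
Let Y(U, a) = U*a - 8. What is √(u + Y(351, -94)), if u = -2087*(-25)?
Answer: √19173 ≈ 138.47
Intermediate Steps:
Y(U, a) = -8 + U*a
u = 52175
√(u + Y(351, -94)) = √(52175 + (-8 + 351*(-94))) = √(52175 + (-8 - 32994)) = √(52175 - 33002) = √19173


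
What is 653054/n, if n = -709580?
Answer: -326527/354790 ≈ -0.92034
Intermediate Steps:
653054/n = 653054/(-709580) = 653054*(-1/709580) = -326527/354790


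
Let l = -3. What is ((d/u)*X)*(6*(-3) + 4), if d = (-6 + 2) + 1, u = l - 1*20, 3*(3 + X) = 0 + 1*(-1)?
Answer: 140/23 ≈ 6.0870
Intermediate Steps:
X = -10/3 (X = -3 + (0 + 1*(-1))/3 = -3 + (0 - 1)/3 = -3 + (⅓)*(-1) = -3 - ⅓ = -10/3 ≈ -3.3333)
u = -23 (u = -3 - 1*20 = -3 - 20 = -23)
d = -3 (d = -4 + 1 = -3)
((d/u)*X)*(6*(-3) + 4) = (-3/(-23)*(-10/3))*(6*(-3) + 4) = (-3*(-1/23)*(-10/3))*(-18 + 4) = ((3/23)*(-10/3))*(-14) = -10/23*(-14) = 140/23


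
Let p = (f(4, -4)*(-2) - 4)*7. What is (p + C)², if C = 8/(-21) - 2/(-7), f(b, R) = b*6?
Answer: 58461316/441 ≈ 1.3257e+5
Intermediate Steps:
f(b, R) = 6*b
C = -2/21 (C = 8*(-1/21) - 2*(-⅐) = -8/21 + 2/7 = -2/21 ≈ -0.095238)
p = -364 (p = ((6*4)*(-2) - 4)*7 = (24*(-2) - 4)*7 = (-48 - 4)*7 = -52*7 = -364)
(p + C)² = (-364 - 2/21)² = (-7646/21)² = 58461316/441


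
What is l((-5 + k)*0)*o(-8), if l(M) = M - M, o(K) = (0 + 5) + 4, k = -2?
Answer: 0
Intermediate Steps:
o(K) = 9 (o(K) = 5 + 4 = 9)
l(M) = 0
l((-5 + k)*0)*o(-8) = 0*9 = 0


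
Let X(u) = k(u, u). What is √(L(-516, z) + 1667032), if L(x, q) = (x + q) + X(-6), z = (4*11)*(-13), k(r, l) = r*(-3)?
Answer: √1665962 ≈ 1290.7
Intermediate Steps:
k(r, l) = -3*r
X(u) = -3*u
z = -572 (z = 44*(-13) = -572)
L(x, q) = 18 + q + x (L(x, q) = (x + q) - 3*(-6) = (q + x) + 18 = 18 + q + x)
√(L(-516, z) + 1667032) = √((18 - 572 - 516) + 1667032) = √(-1070 + 1667032) = √1665962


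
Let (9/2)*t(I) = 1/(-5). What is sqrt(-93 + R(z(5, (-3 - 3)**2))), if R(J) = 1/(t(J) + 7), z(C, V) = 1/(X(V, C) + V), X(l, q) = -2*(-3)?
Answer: 2*I*sqrt(2274258)/313 ≈ 9.6362*I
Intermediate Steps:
X(l, q) = 6
t(I) = -2/45 (t(I) = (2/9)/(-5) = (2/9)*(-1/5) = -2/45)
z(C, V) = 1/(6 + V)
R(J) = 45/313 (R(J) = 1/(-2/45 + 7) = 1/(313/45) = 45/313)
sqrt(-93 + R(z(5, (-3 - 3)**2))) = sqrt(-93 + 45/313) = sqrt(-29064/313) = 2*I*sqrt(2274258)/313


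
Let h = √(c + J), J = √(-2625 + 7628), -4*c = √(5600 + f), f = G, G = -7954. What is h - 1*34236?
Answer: -34236 + √(4*√5003 - I*√2354)/2 ≈ -34228.0 - 0.7185*I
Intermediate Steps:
f = -7954
c = -I*√2354/4 (c = -√(5600 - 7954)/4 = -I*√2354/4 ≈ -12.13*I)
J = √5003 ≈ 70.732
h = √(√5003 - I*√2354/4) (h = √(-I*√2354/4 + √5003) = √(√5003 - I*√2354/4) ≈ 8.4409 - 0.7185*I)
h - 1*34236 = √(4*√5003 - I*√2354)/2 - 1*34236 = √(4*√5003 - I*√2354)/2 - 34236 = -34236 + √(4*√5003 - I*√2354)/2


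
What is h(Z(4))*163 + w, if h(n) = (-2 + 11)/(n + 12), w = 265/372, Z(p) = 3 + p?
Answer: 550759/7068 ≈ 77.923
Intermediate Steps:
w = 265/372 (w = 265*(1/372) = 265/372 ≈ 0.71237)
h(n) = 9/(12 + n)
h(Z(4))*163 + w = (9/(12 + (3 + 4)))*163 + 265/372 = (9/(12 + 7))*163 + 265/372 = (9/19)*163 + 265/372 = 1467/19 + 265/372 = 550759/7068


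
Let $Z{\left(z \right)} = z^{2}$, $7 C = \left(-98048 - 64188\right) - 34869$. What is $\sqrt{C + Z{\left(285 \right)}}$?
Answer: $\frac{11 \sqrt{21490}}{7} \approx 230.36$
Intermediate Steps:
$C = - \frac{197105}{7}$ ($C = \frac{\left(-98048 - 64188\right) - 34869}{7} = \frac{-162236 - 34869}{7} = \frac{1}{7} \left(-197105\right) = - \frac{197105}{7} \approx -28158.0$)
$\sqrt{C + Z{\left(285 \right)}} = \sqrt{- \frac{197105}{7} + 285^{2}} = \sqrt{- \frac{197105}{7} + 81225} = \sqrt{\frac{371470}{7}} = \frac{11 \sqrt{21490}}{7}$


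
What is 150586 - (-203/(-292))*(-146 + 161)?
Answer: 43968067/292 ≈ 1.5058e+5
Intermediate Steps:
150586 - (-203/(-292))*(-146 + 161) = 150586 - (-203*(-1/292))*15 = 150586 - 203*15/292 = 150586 - 1*3045/292 = 150586 - 3045/292 = 43968067/292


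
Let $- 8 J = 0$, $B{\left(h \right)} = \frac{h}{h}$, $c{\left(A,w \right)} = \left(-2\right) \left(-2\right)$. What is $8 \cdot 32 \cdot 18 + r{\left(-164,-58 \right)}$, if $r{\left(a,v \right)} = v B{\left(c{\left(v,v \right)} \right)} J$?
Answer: $4608$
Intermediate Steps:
$c{\left(A,w \right)} = 4$
$B{\left(h \right)} = 1$
$J = 0$ ($J = \left(- \frac{1}{8}\right) 0 = 0$)
$r{\left(a,v \right)} = 0$ ($r{\left(a,v \right)} = v 1 \cdot 0 = v 0 = 0$)
$8 \cdot 32 \cdot 18 + r{\left(-164,-58 \right)} = 8 \cdot 32 \cdot 18 + 0 = 256 \cdot 18 + 0 = 4608 + 0 = 4608$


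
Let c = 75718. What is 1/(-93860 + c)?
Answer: -1/18142 ≈ -5.5121e-5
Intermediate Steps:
1/(-93860 + c) = 1/(-93860 + 75718) = 1/(-18142) = -1/18142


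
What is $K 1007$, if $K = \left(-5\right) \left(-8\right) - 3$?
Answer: $37259$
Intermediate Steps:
$K = 37$ ($K = 40 - 3 = 37$)
$K 1007 = 37 \cdot 1007 = 37259$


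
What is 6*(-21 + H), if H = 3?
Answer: -108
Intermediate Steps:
6*(-21 + H) = 6*(-21 + 3) = 6*(-18) = -108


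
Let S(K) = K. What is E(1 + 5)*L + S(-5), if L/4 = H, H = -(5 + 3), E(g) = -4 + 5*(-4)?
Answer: 763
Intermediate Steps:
E(g) = -24 (E(g) = -4 - 20 = -24)
H = -8 (H = -1*8 = -8)
L = -32 (L = 4*(-8) = -32)
E(1 + 5)*L + S(-5) = -24*(-32) - 5 = 768 - 5 = 763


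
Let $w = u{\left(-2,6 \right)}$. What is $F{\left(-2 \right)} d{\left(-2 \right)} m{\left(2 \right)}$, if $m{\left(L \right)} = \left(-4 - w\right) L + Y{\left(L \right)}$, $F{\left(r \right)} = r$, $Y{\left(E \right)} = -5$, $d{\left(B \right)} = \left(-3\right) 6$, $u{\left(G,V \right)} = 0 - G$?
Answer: $-612$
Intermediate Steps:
$u{\left(G,V \right)} = - G$
$d{\left(B \right)} = -18$
$w = 2$ ($w = \left(-1\right) \left(-2\right) = 2$)
$m{\left(L \right)} = -5 - 6 L$ ($m{\left(L \right)} = \left(-4 - 2\right) L - 5 = - 6 L - 5 = -5 - 6 L$)
$F{\left(-2 \right)} d{\left(-2 \right)} m{\left(2 \right)} = \left(-2\right) \left(-18\right) \left(-5 - 12\right) = 36 \left(-5 - 12\right) = 36 \left(-17\right) = -612$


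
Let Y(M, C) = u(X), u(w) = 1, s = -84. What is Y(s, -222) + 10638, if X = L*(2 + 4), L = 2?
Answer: 10639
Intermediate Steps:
X = 12 (X = 2*(2 + 4) = 2*6 = 12)
Y(M, C) = 1
Y(s, -222) + 10638 = 1 + 10638 = 10639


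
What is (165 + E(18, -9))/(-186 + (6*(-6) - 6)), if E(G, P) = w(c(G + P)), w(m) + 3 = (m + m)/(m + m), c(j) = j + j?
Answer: -163/228 ≈ -0.71491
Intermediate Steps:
c(j) = 2*j
w(m) = -2 (w(m) = -3 + (m + m)/(m + m) = -3 + (2*m)/((2*m)) = -3 + (2*m)*(1/(2*m)) = -3 + 1 = -2)
E(G, P) = -2
(165 + E(18, -9))/(-186 + (6*(-6) - 6)) = (165 - 2)/(-186 + (6*(-6) - 6)) = 163/(-186 + (-36 - 6)) = 163/(-186 - 42) = 163/(-228) = 163*(-1/228) = -163/228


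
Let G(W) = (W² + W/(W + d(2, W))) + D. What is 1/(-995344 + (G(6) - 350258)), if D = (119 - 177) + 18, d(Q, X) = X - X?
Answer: -1/1345605 ≈ -7.4316e-7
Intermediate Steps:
d(Q, X) = 0
D = -40 (D = -58 + 18 = -40)
G(W) = -39 + W² (G(W) = (W² + W/(W + 0)) - 40 = (W² + W/W) - 40 = (W² + 1) - 40 = (1 + W²) - 40 = -39 + W²)
1/(-995344 + (G(6) - 350258)) = 1/(-995344 + ((-39 + 6²) - 350258)) = 1/(-995344 + ((-39 + 36) - 350258)) = 1/(-995344 + (-3 - 350258)) = 1/(-995344 - 350261) = 1/(-1345605) = -1/1345605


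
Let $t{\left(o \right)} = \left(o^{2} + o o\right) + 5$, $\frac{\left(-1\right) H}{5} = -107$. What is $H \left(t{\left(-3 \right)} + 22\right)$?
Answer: $24075$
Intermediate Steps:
$H = 535$ ($H = \left(-5\right) \left(-107\right) = 535$)
$t{\left(o \right)} = 5 + 2 o^{2}$ ($t{\left(o \right)} = \left(o^{2} + o^{2}\right) + 5 = 2 o^{2} + 5 = 5 + 2 o^{2}$)
$H \left(t{\left(-3 \right)} + 22\right) = 535 \left(\left(5 + 2 \left(-3\right)^{2}\right) + 22\right) = 535 \left(\left(5 + 2 \cdot 9\right) + 22\right) = 535 \left(\left(5 + 18\right) + 22\right) = 535 \left(23 + 22\right) = 535 \cdot 45 = 24075$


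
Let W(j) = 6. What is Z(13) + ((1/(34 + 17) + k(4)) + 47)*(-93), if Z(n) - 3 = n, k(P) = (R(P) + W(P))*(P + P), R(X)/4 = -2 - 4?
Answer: 153598/17 ≈ 9035.2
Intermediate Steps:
R(X) = -24 (R(X) = 4*(-2 - 4) = 4*(-6) = -24)
k(P) = -36*P (k(P) = (-24 + 6)*(P + P) = -36*P)
Z(n) = 3 + n
Z(13) + ((1/(34 + 17) + k(4)) + 47)*(-93) = (3 + 13) + ((1/(34 + 17) - 36*4) + 47)*(-93) = 16 + ((1/51 - 144) + 47)*(-93) = 16 + (-7343/51 + 47)*(-93) = 16 - 4946/51*(-93) = 16 + 153326/17 = 153598/17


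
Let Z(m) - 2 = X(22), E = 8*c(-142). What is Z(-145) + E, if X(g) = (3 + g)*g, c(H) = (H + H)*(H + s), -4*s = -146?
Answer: 240248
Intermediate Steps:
s = 73/2 (s = -1/4*(-146) = 73/2 ≈ 36.500)
c(H) = 2*H*(73/2 + H) (c(H) = (H + H)*(H + 73/2) = (2*H)*(73/2 + H) = 2*H*(73/2 + H))
E = 239696 (E = 8*(-142*(73 + 2*(-142))) = 8*(-142*(73 - 284)) = 8*(-142*(-211)) = 8*29962 = 239696)
X(g) = g*(3 + g)
Z(m) = 552 (Z(m) = 2 + 22*(3 + 22) = 2 + 22*25 = 2 + 550 = 552)
Z(-145) + E = 552 + 239696 = 240248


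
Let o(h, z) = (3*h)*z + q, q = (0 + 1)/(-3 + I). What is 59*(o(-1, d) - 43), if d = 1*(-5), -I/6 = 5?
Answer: -54575/33 ≈ -1653.8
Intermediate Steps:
I = -30 (I = -6*5 = -30)
q = -1/33 (q = (0 + 1)/(-3 - 30) = 1/(-33) = 1*(-1/33) = -1/33 ≈ -0.030303)
d = -5
o(h, z) = -1/33 + 3*h*z (o(h, z) = (3*h)*z - 1/33 = 3*h*z - 1/33 = -1/33 + 3*h*z)
59*(o(-1, d) - 43) = 59*((-1/33 + 3*(-1)*(-5)) - 43) = 59*((-1/33 + 15) - 43) = 59*(494/33 - 43) = 59*(-925/33) = -54575/33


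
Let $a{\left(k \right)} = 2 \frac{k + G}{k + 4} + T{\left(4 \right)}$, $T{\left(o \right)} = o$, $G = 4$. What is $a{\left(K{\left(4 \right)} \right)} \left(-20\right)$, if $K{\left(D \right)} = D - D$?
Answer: $-120$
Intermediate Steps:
$K{\left(D \right)} = 0$
$a{\left(k \right)} = 6$ ($a{\left(k \right)} = 2 \frac{k + 4}{k + 4} + 4 = 2 \frac{4 + k}{4 + k} + 4 = 2 \cdot 1 + 4 = 2 + 4 = 6$)
$a{\left(K{\left(4 \right)} \right)} \left(-20\right) = 6 \left(-20\right) = -120$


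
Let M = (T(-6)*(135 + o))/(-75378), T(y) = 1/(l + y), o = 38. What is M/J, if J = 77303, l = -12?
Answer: 173/104885019612 ≈ 1.6494e-9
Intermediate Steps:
T(y) = 1/(-12 + y)
M = 173/1356804 (M = ((135 + 38)/(-12 - 6))/(-75378) = (173/(-18))*(-1/75378) = -1/18*173*(-1/75378) = -173/18*(-1/75378) = 173/1356804 ≈ 0.00012751)
M/J = (173/1356804)/77303 = (173/1356804)*(1/77303) = 173/104885019612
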